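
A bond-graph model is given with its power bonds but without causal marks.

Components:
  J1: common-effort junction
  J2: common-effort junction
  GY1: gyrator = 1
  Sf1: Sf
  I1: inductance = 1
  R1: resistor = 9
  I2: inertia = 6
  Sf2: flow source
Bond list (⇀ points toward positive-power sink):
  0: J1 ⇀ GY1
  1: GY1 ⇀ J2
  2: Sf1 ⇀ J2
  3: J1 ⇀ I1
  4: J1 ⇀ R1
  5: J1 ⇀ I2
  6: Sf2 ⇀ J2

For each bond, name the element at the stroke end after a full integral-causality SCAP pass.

β0 stroke→J1
β1 stroke→J2
β2 stroke→Sf1
β3 stroke→I1
β4 stroke→R1
β5 stroke→I2
β6 stroke→Sf2

b2 |Sf1  (Sf1 fixes flow; stroke at Sf1)
b6 |Sf2  (source Sf2 imposes f)
b1 |J2  (J2: last free bond brings effort in)
b0 |J1  (GY GY1: same side as bond 1)
b3 |I1  (common-e at J1 fixed by 0)
b4 |R1  (common-e at J1 fixed by 0)
b5 |I2  (common-e at J1 fixed by 0)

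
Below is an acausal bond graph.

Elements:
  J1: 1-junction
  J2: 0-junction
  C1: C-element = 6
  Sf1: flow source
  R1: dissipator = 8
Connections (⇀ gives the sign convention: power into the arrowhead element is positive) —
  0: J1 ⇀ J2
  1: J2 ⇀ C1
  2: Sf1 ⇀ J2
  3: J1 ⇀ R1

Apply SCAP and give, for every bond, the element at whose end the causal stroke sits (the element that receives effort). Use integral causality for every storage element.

bond 0 |J1
bond 1 |J2
bond 2 |Sf1
bond 3 |R1

b2 stroke at Sf1  (Sf1: flow source, stroke at near end)
b1 stroke at J2  (C1: C, integral causality)
b0 stroke at J1  (0-jn J2 has e-setter on 1)
b3 stroke at R1  (only one flow-in slot at J1)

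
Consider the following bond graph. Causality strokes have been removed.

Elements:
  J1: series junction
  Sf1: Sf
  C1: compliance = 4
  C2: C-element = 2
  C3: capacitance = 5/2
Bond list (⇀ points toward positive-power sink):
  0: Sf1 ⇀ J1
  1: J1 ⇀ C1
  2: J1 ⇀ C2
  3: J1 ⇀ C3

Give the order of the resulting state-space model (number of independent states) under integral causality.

β0 stroke at Sf1  (Sf1 (Sf) sets flow on bond)
β1 stroke at J1  (common-f at J1 fixed by 0)
β2 stroke at J1  (J1 flow already set via bond 0)
β3 stroke at J1  (J1: bond 0 brought flow, rest push out)

3  (C1, C2, C3 all integral)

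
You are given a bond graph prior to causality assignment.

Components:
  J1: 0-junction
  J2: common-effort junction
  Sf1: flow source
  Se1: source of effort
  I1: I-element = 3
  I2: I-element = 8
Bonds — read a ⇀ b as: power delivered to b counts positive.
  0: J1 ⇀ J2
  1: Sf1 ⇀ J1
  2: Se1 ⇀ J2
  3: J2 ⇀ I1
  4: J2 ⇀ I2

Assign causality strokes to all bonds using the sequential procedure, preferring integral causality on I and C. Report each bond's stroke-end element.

#0 stroke at J1
#1 stroke at Sf1
#2 stroke at J2
#3 stroke at I1
#4 stroke at I2

β1 stroke→Sf1  (Sf1: flow source, stroke at near end)
β2 stroke→J2  (Se1: effort source, stroke at far end)
β0 stroke→J1  (J1: last free bond brings effort in)
β3 stroke→I1  (J2: bond 2 brought effort, rest push out)
β4 stroke→I2  (J2 effort already set via bond 2)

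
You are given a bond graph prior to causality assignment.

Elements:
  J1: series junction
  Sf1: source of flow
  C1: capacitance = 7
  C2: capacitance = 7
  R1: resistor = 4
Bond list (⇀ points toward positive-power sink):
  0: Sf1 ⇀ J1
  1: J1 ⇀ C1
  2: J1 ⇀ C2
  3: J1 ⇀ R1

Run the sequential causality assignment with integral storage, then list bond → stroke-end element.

b0 |Sf1  (Sf1: flow source, stroke at near end)
b1 |J1  (J1: bond 0 brought flow, rest push out)
b2 |J1  (1-jn J1 has f-setter on 0)
b3 |J1  (J1: bond 0 brought flow, rest push out)

bond 0 stroke→Sf1
bond 1 stroke→J1
bond 2 stroke→J1
bond 3 stroke→J1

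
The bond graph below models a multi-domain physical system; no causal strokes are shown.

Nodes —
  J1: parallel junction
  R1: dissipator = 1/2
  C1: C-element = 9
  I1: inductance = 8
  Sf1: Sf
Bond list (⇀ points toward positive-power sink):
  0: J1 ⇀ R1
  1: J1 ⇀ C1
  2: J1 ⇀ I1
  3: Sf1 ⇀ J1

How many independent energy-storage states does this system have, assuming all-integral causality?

bond 3 stroke at Sf1  (Sf1: flow source, stroke at near end)
bond 1 stroke at J1  (C1 integral (e out))
bond 0 stroke at R1  (common-e at J1 fixed by 1)
bond 2 stroke at I1  (0-jn J1 has e-setter on 1)

2  (C1, I1 all integral)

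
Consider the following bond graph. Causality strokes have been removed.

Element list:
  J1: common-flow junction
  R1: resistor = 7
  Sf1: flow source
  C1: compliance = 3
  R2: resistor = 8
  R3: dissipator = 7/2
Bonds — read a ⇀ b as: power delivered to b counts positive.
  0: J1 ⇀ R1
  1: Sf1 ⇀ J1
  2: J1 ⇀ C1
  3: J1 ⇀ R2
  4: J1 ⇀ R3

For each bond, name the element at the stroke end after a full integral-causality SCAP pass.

b0 stroke→J1
b1 stroke→Sf1
b2 stroke→J1
b3 stroke→J1
b4 stroke→J1

b1 |Sf1  (Sf1 (Sf) sets flow on bond)
b0 |J1  (J1: bond 1 brought flow, rest push out)
b2 |J1  (J1 flow already set via bond 1)
b3 |J1  (1-jn J1 has f-setter on 1)
b4 |J1  (1-jn J1 has f-setter on 1)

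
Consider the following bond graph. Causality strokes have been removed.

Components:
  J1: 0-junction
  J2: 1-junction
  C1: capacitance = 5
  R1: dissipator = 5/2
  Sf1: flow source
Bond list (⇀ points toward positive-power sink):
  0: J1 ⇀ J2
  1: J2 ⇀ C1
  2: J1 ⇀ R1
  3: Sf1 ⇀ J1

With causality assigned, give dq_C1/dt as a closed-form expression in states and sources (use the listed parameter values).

dq_C1/dt = F_Sf1 - 2*q_C1/25

bond 3 stroke→Sf1  (Sf1 fixes flow; stroke at Sf1)
bond 1 stroke→J2  (prefer integral on C1)
bond 0 stroke→J1  (J2: last free bond brings flow in)
bond 2 stroke→R1  (J1 effort already set via bond 0)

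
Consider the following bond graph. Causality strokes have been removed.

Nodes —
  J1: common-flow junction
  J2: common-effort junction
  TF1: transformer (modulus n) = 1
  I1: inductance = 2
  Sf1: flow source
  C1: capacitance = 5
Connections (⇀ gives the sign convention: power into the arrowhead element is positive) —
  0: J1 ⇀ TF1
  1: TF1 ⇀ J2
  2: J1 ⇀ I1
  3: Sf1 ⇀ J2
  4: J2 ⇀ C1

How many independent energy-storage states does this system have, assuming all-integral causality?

2  (C1, I1 all integral)

bond 3 stroke→Sf1  (Sf1 fixes flow; stroke at Sf1)
bond 2 stroke→I1  (I1 integral (f out))
bond 0 stroke→J1  (J1: bond 2 brought flow, rest push out)
bond 1 stroke→TF1  (TF1 one-in-one-out from 0)
bond 4 stroke→J2  (closing 0-jn rule on J2)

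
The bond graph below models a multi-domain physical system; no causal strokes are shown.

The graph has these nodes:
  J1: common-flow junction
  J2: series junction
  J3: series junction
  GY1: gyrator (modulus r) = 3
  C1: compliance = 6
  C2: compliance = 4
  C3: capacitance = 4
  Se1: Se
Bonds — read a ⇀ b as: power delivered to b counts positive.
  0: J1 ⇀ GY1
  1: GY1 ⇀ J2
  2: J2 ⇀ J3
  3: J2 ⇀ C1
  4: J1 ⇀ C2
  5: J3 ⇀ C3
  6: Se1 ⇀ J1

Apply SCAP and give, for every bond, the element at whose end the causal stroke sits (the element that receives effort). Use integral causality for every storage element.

#0 stroke→GY1
#1 stroke→GY1
#2 stroke→J2
#3 stroke→J2
#4 stroke→J1
#5 stroke→J3
#6 stroke→J1

b6 stroke at J1  (Se1 fixes effort; stroke away)
b3 stroke at J2  (C1: C, integral causality)
b4 stroke at J1  (C2 outputs effort q/C2)
b0 stroke at GY1  (J1: last free bond brings flow in)
b1 stroke at GY1  (GY1 both-in/both-out from 0)
b2 stroke at J2  (J2: bond 1 brought flow, rest push out)
b5 stroke at J3  (1-jn J3 has f-setter on 2)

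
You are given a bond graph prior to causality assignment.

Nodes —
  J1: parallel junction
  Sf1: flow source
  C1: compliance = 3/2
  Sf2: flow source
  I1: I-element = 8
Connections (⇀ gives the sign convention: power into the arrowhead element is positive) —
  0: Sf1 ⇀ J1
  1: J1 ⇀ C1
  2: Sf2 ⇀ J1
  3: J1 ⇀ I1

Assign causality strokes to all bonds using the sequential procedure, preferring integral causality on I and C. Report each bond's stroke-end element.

#0 stroke→Sf1
#1 stroke→J1
#2 stroke→Sf2
#3 stroke→I1

β0 |Sf1  (Sf1: flow source, stroke at near end)
β2 |Sf2  (Sf2 (Sf) sets flow on bond)
β1 |J1  (prefer integral on C1)
β3 |I1  (J1 effort already set via bond 1)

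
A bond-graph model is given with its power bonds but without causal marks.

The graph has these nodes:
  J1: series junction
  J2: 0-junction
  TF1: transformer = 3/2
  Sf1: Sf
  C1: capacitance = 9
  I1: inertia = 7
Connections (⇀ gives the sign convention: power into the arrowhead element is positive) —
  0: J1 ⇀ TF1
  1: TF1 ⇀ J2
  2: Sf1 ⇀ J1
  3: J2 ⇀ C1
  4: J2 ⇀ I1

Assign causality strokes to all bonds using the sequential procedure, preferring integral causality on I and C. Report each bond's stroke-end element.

β0 →J1
β1 →TF1
β2 →Sf1
β3 →J2
β4 →I1

β2 →Sf1  (Sf1 fixes flow; stroke at Sf1)
β0 →J1  (J1: bond 2 brought flow, rest push out)
β1 →TF1  (through TF1, causality passes straight; one stroke at TF1)
β3 →J2  (C1: C, integral causality)
β4 →I1  (0-jn J2 has e-setter on 3)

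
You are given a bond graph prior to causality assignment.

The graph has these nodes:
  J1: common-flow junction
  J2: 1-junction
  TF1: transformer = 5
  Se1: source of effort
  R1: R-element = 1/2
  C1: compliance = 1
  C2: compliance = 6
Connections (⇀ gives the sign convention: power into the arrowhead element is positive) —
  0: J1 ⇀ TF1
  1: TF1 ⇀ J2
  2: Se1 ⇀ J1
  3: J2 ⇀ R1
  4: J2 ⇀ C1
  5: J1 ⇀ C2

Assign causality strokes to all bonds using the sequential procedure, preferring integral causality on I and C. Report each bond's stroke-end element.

b0 →TF1
b1 →J2
b2 →J1
b3 →R1
b4 →J2
b5 →J1

bond 2 →J1  (source Se1 imposes e)
bond 4 →J2  (C1 integral (e out))
bond 5 →J1  (C2: C, integral causality)
bond 0 →TF1  (only one flow-in slot at J1)
bond 1 →J2  (TF1 one-in-one-out from 0)
bond 3 →R1  (J2: last free bond brings flow in)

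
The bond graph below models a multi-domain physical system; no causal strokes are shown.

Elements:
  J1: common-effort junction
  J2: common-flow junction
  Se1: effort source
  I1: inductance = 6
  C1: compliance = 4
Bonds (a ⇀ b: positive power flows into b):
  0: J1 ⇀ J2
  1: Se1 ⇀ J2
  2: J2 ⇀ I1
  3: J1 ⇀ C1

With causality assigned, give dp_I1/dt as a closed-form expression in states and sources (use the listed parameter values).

β1 →J2  (Se1 (Se) sets effort on bond)
β2 →I1  (I1: I, integral causality)
β0 →J2  (common-f at J2 fixed by 2)
β3 →J1  (J1: last free bond brings effort in)

dp_I1/dt = E_Se1 + q_C1/4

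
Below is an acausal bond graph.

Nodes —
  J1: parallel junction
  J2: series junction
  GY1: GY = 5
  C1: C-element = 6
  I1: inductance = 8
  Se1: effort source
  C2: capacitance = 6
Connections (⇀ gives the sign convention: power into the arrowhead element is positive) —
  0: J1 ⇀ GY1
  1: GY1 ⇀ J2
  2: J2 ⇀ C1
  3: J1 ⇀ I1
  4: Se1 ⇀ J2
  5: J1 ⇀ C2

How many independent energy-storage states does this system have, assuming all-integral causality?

3  (C1, C2, I1 all integral)

#4 →J2  (Se1: effort source, stroke at far end)
#2 →J2  (prefer integral on C1)
#1 →GY1  (closing 1-jn rule on J2)
#0 →GY1  (GY1 both-in/both-out from 1)
#3 →I1  (I1 outputs flow p/I1)
#5 →J1  (J1 needs exactly one e-in)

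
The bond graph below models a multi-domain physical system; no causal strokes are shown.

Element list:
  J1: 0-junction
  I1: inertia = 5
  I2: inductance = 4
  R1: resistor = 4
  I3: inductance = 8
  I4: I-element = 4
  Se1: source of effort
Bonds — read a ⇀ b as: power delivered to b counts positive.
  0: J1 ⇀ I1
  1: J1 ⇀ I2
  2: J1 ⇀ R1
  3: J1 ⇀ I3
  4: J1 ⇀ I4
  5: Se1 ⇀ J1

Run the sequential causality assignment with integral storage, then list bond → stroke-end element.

b0 →I1
b1 →I2
b2 →R1
b3 →I3
b4 →I4
b5 →J1

bond 5 stroke at J1  (Se1: effort source, stroke at far end)
bond 0 stroke at I1  (common-e at J1 fixed by 5)
bond 1 stroke at I2  (J1: bond 5 brought effort, rest push out)
bond 2 stroke at R1  (J1: bond 5 brought effort, rest push out)
bond 3 stroke at I3  (J1: bond 5 brought effort, rest push out)
bond 4 stroke at I4  (J1 effort already set via bond 5)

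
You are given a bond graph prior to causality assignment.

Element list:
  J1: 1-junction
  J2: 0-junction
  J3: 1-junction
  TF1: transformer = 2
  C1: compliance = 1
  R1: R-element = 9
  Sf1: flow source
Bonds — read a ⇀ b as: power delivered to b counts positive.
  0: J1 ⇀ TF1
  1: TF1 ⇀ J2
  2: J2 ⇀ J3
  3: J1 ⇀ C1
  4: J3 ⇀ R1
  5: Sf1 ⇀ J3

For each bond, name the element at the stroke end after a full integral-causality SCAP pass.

β5 stroke→Sf1  (Sf1 fixes flow; stroke at Sf1)
β2 stroke→J3  (J3: bond 5 brought flow, rest push out)
β4 stroke→J3  (common-f at J3 fixed by 5)
β1 stroke→J2  (J2 needs exactly one e-in)
β0 stroke→TF1  (through TF1, causality passes straight; one stroke at TF1)
β3 stroke→J1  (J1 flow already set via bond 0)

#0 stroke at TF1
#1 stroke at J2
#2 stroke at J3
#3 stroke at J1
#4 stroke at J3
#5 stroke at Sf1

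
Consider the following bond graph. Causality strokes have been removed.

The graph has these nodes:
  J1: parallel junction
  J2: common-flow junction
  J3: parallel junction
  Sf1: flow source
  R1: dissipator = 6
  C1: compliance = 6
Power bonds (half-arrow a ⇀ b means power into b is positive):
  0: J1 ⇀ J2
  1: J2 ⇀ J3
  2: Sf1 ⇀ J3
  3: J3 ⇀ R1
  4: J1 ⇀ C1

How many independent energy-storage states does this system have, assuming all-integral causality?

bond 2 stroke at Sf1  (Sf1: flow source, stroke at near end)
bond 4 stroke at J1  (C1 outputs effort q/C1)
bond 0 stroke at J2  (0-jn J1 has e-setter on 4)
bond 1 stroke at J3  (J2: last free bond brings flow in)
bond 3 stroke at R1  (common-e at J3 fixed by 1)

1  (C1 all integral)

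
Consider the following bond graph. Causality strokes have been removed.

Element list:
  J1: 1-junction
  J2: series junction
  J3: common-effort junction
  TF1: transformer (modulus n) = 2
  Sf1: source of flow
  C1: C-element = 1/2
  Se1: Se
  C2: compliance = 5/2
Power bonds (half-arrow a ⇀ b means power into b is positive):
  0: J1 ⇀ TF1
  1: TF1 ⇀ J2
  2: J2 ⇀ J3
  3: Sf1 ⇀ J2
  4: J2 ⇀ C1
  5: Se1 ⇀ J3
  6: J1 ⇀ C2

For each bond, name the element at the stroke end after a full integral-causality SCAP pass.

b0 →TF1
b1 →J2
b2 →J2
b3 →Sf1
b4 →J2
b5 →J3
b6 →J1

β3 |Sf1  (source Sf1 imposes f)
β5 |J3  (source Se1 imposes e)
β1 |J2  (J2: bond 3 brought flow, rest push out)
β2 |J2  (1-jn J2 has f-setter on 3)
β4 |J2  (J2 flow already set via bond 3)
β0 |TF1  (TF1: transformer flips bond 1)
β6 |J1  (1-jn J1 has f-setter on 0)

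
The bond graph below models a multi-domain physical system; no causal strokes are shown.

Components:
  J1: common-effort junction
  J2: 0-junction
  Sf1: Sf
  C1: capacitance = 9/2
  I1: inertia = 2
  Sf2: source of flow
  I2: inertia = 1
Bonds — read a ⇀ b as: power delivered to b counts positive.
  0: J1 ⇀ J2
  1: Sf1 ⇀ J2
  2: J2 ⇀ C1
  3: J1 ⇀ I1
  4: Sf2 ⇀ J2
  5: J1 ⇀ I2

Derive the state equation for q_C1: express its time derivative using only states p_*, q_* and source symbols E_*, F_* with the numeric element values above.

bond 1 stroke→Sf1  (Sf1: flow source, stroke at near end)
bond 4 stroke→Sf2  (Sf2 fixes flow; stroke at Sf2)
bond 2 stroke→J2  (C1 outputs effort q/C1)
bond 0 stroke→J1  (J2 effort already set via bond 2)
bond 3 stroke→I1  (J1 effort already set via bond 0)
bond 5 stroke→I2  (common-e at J1 fixed by 0)

dq_C1/dt = F_Sf1 + F_Sf2 - p_I1/2 - p_I2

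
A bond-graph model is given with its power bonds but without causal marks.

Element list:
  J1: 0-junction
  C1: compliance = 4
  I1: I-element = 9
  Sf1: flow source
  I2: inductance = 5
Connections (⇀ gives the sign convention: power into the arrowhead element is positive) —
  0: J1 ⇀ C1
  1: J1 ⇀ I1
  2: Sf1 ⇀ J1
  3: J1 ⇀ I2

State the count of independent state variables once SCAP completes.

#2 |Sf1  (Sf1 (Sf) sets flow on bond)
#0 |J1  (C1 outputs effort q/C1)
#1 |I1  (0-jn J1 has e-setter on 0)
#3 |I2  (J1 effort already set via bond 0)

3  (C1, I1, I2 all integral)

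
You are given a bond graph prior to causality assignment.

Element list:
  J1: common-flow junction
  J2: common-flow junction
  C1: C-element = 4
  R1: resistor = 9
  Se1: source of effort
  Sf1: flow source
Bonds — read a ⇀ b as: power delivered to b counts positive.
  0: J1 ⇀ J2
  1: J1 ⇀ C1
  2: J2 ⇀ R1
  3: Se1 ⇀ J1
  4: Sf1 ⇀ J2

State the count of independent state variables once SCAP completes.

β3 stroke→J1  (Se1: effort source, stroke at far end)
β4 stroke→Sf1  (Sf1 (Sf) sets flow on bond)
β0 stroke→J2  (1-jn J2 has f-setter on 4)
β2 stroke→J2  (J2 flow already set via bond 4)
β1 stroke→J1  (J1: bond 0 brought flow, rest push out)

1  (C1 all integral)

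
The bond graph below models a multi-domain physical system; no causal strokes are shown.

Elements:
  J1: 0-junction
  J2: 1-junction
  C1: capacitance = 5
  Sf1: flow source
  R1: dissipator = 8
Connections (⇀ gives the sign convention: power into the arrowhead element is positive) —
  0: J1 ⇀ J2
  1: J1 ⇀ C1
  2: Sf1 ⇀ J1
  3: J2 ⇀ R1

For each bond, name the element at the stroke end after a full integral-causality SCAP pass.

bond 0 stroke at J2
bond 1 stroke at J1
bond 2 stroke at Sf1
bond 3 stroke at R1

b2 stroke at Sf1  (Sf1 (Sf) sets flow on bond)
b1 stroke at J1  (C1 outputs effort q/C1)
b0 stroke at J2  (0-jn J1 has e-setter on 1)
b3 stroke at R1  (only one flow-in slot at J2)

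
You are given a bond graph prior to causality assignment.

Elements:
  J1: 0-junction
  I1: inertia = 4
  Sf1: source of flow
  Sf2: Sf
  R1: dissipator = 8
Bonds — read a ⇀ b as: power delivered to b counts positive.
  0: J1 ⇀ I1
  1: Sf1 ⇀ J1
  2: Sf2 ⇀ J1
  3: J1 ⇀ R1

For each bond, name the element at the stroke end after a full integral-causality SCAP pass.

b1 |Sf1  (Sf1: flow source, stroke at near end)
b2 |Sf2  (source Sf2 imposes f)
b0 |I1  (prefer integral on I1)
b3 |J1  (J1 needs exactly one e-in)

b0 →I1
b1 →Sf1
b2 →Sf2
b3 →J1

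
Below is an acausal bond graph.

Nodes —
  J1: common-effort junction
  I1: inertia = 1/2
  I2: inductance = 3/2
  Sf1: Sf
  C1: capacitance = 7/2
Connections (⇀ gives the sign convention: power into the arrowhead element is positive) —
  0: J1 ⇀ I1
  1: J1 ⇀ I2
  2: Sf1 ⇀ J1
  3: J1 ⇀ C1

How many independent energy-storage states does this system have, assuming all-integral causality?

β2 stroke→Sf1  (Sf1: flow source, stroke at near end)
β0 stroke→I1  (prefer integral on I1)
β1 stroke→I2  (prefer integral on I2)
β3 stroke→J1  (J1 needs exactly one e-in)

3  (C1, I1, I2 all integral)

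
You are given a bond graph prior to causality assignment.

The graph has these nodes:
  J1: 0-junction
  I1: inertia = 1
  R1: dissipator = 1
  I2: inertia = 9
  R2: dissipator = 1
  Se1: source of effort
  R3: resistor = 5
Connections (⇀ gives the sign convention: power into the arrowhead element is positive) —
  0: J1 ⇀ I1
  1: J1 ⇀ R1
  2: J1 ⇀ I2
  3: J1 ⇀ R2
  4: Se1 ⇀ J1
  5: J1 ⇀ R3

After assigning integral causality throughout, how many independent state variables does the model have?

2  (I1, I2 all integral)

bond 4 stroke→J1  (Se1 (Se) sets effort on bond)
bond 0 stroke→I1  (common-e at J1 fixed by 4)
bond 1 stroke→R1  (J1 effort already set via bond 4)
bond 2 stroke→I2  (J1: bond 4 brought effort, rest push out)
bond 3 stroke→R2  (0-jn J1 has e-setter on 4)
bond 5 stroke→R3  (0-jn J1 has e-setter on 4)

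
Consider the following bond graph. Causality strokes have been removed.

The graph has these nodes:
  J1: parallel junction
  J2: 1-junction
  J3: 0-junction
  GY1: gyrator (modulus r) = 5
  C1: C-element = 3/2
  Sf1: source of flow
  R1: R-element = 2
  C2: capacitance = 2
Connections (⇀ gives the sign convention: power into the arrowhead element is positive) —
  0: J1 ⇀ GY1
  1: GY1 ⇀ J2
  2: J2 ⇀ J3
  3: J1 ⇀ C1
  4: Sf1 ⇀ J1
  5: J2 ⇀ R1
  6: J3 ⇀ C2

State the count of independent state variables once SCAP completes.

b4 |Sf1  (source Sf1 imposes f)
b3 |J1  (C1 outputs effort q/C1)
b0 |GY1  (J1 effort already set via bond 3)
b1 |GY1  (GY1 both-in/both-out from 0)
b2 |J2  (common-f at J2 fixed by 1)
b5 |J2  (J2: bond 1 brought flow, rest push out)
b6 |J3  (J3 needs exactly one e-in)

2  (C1, C2 all integral)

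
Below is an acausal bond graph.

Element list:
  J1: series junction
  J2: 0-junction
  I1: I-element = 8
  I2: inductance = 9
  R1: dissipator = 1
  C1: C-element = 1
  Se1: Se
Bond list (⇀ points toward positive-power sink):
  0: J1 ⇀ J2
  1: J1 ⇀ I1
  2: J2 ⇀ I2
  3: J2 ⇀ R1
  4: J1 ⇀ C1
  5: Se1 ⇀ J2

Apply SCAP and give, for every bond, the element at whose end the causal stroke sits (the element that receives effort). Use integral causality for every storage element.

#0 stroke→J1
#1 stroke→I1
#2 stroke→I2
#3 stroke→R1
#4 stroke→J1
#5 stroke→J2

#5 →J2  (source Se1 imposes e)
#0 →J1  (J2 effort already set via bond 5)
#2 →I2  (0-jn J2 has e-setter on 5)
#3 →R1  (0-jn J2 has e-setter on 5)
#1 →I1  (prefer integral on I1)
#4 →J1  (1-jn J1 has f-setter on 1)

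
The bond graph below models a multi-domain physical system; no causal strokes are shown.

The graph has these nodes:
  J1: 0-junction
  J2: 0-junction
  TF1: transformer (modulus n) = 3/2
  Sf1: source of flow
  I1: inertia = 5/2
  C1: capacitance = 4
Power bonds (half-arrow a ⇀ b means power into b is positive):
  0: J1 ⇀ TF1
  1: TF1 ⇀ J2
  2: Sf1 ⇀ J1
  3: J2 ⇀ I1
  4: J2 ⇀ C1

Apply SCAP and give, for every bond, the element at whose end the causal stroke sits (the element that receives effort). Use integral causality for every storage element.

β0 →J1
β1 →TF1
β2 →Sf1
β3 →I1
β4 →J2

bond 2 |Sf1  (Sf1: flow source, stroke at near end)
bond 0 |J1  (J1: last free bond brings effort in)
bond 1 |TF1  (TF TF1: opposite of bond 0)
bond 3 |I1  (prefer integral on I1)
bond 4 |J2  (J2 needs exactly one e-in)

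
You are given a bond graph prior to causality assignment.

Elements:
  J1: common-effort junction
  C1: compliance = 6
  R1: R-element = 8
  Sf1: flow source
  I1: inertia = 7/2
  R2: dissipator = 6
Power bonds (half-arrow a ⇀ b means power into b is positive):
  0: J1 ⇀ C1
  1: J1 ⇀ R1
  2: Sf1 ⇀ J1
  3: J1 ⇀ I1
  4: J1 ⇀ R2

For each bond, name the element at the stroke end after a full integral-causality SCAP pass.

bond 2 stroke→Sf1  (source Sf1 imposes f)
bond 0 stroke→J1  (C1 integral (e out))
bond 1 stroke→R1  (J1: bond 0 brought effort, rest push out)
bond 3 stroke→I1  (J1: bond 0 brought effort, rest push out)
bond 4 stroke→R2  (common-e at J1 fixed by 0)

b0 stroke at J1
b1 stroke at R1
b2 stroke at Sf1
b3 stroke at I1
b4 stroke at R2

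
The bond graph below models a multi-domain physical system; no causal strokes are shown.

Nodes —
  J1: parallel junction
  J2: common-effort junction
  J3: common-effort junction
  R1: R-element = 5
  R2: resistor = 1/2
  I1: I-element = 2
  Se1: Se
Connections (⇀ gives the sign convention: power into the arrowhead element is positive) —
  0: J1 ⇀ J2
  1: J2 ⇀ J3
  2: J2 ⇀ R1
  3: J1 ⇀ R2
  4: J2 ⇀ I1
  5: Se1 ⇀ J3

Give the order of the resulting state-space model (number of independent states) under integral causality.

1  (I1 all integral)

bond 5 stroke at J3  (source Se1 imposes e)
bond 1 stroke at J2  (0-jn J3 has e-setter on 5)
bond 0 stroke at J1  (J2: bond 1 brought effort, rest push out)
bond 2 stroke at R1  (common-e at J2 fixed by 1)
bond 4 stroke at I1  (0-jn J2 has e-setter on 1)
bond 3 stroke at R2  (J1 effort already set via bond 0)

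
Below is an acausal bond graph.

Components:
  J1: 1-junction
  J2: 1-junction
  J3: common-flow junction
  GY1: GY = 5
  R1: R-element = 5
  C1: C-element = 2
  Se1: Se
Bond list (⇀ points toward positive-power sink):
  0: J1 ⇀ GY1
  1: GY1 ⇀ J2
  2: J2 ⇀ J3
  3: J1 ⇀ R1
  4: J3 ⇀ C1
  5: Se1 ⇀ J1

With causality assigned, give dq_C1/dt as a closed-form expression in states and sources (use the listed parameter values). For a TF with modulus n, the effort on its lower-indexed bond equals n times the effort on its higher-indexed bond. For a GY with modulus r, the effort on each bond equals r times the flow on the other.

β5 stroke at J1  (Se1 (Se) sets effort on bond)
β4 stroke at J3  (C1 integral (e out))
β2 stroke at J2  (only one flow-in slot at J3)
β1 stroke at GY1  (J2 needs exactly one f-in)
β0 stroke at GY1  (GY1: gyrator matches bond 1)
β3 stroke at J1  (1-jn J1 has f-setter on 0)

dq_C1/dt = E_Se1/5 - q_C1/10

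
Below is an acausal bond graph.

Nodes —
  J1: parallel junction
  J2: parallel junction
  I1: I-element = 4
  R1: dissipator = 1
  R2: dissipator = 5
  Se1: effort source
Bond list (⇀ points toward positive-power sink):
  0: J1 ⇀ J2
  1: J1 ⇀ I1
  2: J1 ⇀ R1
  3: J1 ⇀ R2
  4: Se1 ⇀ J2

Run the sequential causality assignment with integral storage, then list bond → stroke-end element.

β4 stroke at J2  (source Se1 imposes e)
β0 stroke at J1  (0-jn J2 has e-setter on 4)
β1 stroke at I1  (common-e at J1 fixed by 0)
β2 stroke at R1  (0-jn J1 has e-setter on 0)
β3 stroke at R2  (J1: bond 0 brought effort, rest push out)

b0 stroke→J1
b1 stroke→I1
b2 stroke→R1
b3 stroke→R2
b4 stroke→J2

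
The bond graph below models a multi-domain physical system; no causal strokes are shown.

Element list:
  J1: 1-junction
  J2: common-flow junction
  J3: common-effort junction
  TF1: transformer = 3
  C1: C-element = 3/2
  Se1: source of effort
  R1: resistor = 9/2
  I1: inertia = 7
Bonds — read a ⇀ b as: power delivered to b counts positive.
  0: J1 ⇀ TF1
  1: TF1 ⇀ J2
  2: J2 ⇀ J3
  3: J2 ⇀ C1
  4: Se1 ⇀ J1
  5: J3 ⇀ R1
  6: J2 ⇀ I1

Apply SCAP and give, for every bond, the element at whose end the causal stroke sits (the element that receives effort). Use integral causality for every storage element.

bond 0 stroke→TF1
bond 1 stroke→J2
bond 2 stroke→J2
bond 3 stroke→J2
bond 4 stroke→J1
bond 5 stroke→J3
bond 6 stroke→I1

bond 4 stroke at J1  (Se1 fixes effort; stroke away)
bond 0 stroke at TF1  (closing 1-jn rule on J1)
bond 1 stroke at J2  (TF1 one-in-one-out from 0)
bond 3 stroke at J2  (C1: C, integral causality)
bond 6 stroke at I1  (I1: I, integral causality)
bond 2 stroke at J2  (J2 flow already set via bond 6)
bond 5 stroke at J3  (J3: last free bond brings effort in)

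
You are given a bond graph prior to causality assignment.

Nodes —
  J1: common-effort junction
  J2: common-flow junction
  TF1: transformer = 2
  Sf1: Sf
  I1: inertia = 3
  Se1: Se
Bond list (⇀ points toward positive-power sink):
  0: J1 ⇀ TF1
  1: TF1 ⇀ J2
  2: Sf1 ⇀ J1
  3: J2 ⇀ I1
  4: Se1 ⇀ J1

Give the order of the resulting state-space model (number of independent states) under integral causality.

β2 stroke at Sf1  (Sf1 (Sf) sets flow on bond)
β4 stroke at J1  (Se1 (Se) sets effort on bond)
β0 stroke at TF1  (J1: bond 4 brought effort, rest push out)
β1 stroke at J2  (through TF1, causality passes straight; one stroke at TF1)
β3 stroke at I1  (J2 needs exactly one f-in)

1  (I1 all integral)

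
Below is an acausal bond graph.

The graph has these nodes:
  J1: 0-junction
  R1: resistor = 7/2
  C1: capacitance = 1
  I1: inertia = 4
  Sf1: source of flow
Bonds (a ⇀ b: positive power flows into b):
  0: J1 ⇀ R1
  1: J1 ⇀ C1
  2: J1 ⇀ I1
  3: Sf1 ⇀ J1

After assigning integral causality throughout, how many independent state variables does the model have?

bond 3 |Sf1  (Sf1 fixes flow; stroke at Sf1)
bond 1 |J1  (C1 outputs effort q/C1)
bond 0 |R1  (J1: bond 1 brought effort, rest push out)
bond 2 |I1  (J1 effort already set via bond 1)

2  (C1, I1 all integral)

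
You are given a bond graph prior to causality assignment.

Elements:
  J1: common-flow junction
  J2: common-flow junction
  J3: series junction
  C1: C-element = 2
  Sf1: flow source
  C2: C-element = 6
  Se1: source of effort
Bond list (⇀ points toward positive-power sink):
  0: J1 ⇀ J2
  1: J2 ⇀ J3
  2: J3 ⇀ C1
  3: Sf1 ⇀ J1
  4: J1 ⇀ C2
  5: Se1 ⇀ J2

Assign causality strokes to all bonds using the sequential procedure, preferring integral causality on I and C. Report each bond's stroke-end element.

bond 0 →J1
bond 1 →J2
bond 2 →J3
bond 3 →Sf1
bond 4 →J1
bond 5 →J2

β3 |Sf1  (Sf1 fixes flow; stroke at Sf1)
β5 |J2  (Se1: effort source, stroke at far end)
β0 |J1  (J1 flow already set via bond 3)
β4 |J1  (J1: bond 3 brought flow, rest push out)
β1 |J2  (1-jn J2 has f-setter on 0)
β2 |J3  (1-jn J3 has f-setter on 1)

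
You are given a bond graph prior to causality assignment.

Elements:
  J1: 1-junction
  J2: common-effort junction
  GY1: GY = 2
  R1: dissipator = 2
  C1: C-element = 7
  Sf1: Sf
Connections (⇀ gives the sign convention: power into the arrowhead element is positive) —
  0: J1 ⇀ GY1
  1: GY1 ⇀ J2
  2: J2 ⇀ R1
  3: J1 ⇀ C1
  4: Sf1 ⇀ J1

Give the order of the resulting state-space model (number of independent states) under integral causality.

#4 →Sf1  (Sf1 fixes flow; stroke at Sf1)
#0 →J1  (J1: bond 4 brought flow, rest push out)
#3 →J1  (J1: bond 4 brought flow, rest push out)
#1 →J2  (GY1 both-in/both-out from 0)
#2 →R1  (J2: bond 1 brought effort, rest push out)

1  (C1 all integral)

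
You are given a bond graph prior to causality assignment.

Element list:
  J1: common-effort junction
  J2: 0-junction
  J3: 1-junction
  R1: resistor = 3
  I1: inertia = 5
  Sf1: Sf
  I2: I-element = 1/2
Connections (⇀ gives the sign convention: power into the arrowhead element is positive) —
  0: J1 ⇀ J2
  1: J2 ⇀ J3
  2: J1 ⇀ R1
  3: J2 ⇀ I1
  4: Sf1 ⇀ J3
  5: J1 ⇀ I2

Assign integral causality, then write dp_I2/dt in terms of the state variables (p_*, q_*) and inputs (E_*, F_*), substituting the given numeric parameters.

bond 4 stroke at Sf1  (Sf1: flow source, stroke at near end)
bond 1 stroke at J3  (J3: bond 4 brought flow, rest push out)
bond 3 stroke at I1  (prefer integral on I1)
bond 0 stroke at J2  (closing 0-jn rule on J2)
bond 5 stroke at I2  (I2: I, integral causality)
bond 2 stroke at J1  (only one effort-in slot at J1)

dp_I2/dt = -3*F_Sf1 - 3*p_I1/5 - 6*p_I2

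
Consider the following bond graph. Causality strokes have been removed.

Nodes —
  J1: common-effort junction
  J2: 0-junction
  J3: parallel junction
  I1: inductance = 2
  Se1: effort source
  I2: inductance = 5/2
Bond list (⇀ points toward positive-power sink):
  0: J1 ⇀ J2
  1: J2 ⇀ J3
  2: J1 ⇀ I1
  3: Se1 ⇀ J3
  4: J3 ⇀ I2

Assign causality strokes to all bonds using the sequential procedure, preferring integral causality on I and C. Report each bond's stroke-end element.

b3 stroke→J3  (Se1 (Se) sets effort on bond)
b1 stroke→J2  (J3: bond 3 brought effort, rest push out)
b4 stroke→I2  (J3 effort already set via bond 3)
b0 stroke→J1  (J2 effort already set via bond 1)
b2 stroke→I1  (J1 effort already set via bond 0)

β0 stroke→J1
β1 stroke→J2
β2 stroke→I1
β3 stroke→J3
β4 stroke→I2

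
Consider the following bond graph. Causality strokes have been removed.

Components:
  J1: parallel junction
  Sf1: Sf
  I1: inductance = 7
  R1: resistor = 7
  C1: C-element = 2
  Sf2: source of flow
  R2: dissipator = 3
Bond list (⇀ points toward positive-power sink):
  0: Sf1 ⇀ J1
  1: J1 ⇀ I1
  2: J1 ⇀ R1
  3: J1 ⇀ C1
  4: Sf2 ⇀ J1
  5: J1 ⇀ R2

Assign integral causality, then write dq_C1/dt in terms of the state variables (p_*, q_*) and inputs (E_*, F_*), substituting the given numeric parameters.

dq_C1/dt = F_Sf1 + F_Sf2 - p_I1/7 - 5*q_C1/21

bond 0 stroke at Sf1  (Sf1 (Sf) sets flow on bond)
bond 4 stroke at Sf2  (Sf2: flow source, stroke at near end)
bond 1 stroke at I1  (I1 integral (f out))
bond 3 stroke at J1  (prefer integral on C1)
bond 2 stroke at R1  (common-e at J1 fixed by 3)
bond 5 stroke at R2  (J1: bond 3 brought effort, rest push out)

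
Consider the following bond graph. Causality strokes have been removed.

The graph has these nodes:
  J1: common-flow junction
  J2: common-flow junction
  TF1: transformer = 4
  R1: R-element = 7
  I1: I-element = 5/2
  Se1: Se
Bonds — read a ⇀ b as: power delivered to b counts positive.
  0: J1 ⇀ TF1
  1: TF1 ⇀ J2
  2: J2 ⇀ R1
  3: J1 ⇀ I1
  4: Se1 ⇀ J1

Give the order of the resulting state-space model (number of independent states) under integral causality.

1  (I1 all integral)

β4 stroke→J1  (Se1: effort source, stroke at far end)
β3 stroke→I1  (prefer integral on I1)
β0 stroke→J1  (J1 flow already set via bond 3)
β1 stroke→TF1  (through TF1, causality passes straight; one stroke at TF1)
β2 stroke→J2  (J2 flow already set via bond 1)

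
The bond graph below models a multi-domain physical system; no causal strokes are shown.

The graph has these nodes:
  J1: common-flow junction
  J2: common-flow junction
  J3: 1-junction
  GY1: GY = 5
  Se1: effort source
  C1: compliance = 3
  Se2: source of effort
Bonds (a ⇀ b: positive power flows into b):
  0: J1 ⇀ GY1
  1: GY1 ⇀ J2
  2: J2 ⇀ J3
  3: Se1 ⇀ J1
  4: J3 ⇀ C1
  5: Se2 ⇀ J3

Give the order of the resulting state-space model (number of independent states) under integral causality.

1  (C1 all integral)

#3 stroke→J1  (Se1: effort source, stroke at far end)
#5 stroke→J3  (Se2 fixes effort; stroke away)
#0 stroke→GY1  (J1 needs exactly one f-in)
#1 stroke→GY1  (through GY1, causality inverts; strokes same side of GY1)
#2 stroke→J2  (J2 flow already set via bond 1)
#4 stroke→J3  (1-jn J3 has f-setter on 2)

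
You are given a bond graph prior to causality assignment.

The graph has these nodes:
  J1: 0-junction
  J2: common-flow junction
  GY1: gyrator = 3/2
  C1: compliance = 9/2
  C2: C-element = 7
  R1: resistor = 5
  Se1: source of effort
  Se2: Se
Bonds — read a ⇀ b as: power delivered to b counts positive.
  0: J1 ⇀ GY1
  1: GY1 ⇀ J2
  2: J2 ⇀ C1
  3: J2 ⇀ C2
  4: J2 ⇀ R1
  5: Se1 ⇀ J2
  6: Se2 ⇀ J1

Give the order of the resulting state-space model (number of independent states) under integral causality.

2  (C1, C2 all integral)

b5 stroke at J2  (Se1 fixes effort; stroke away)
b6 stroke at J1  (source Se2 imposes e)
b0 stroke at GY1  (common-e at J1 fixed by 6)
b1 stroke at GY1  (GY1: gyrator matches bond 0)
b2 stroke at J2  (J2 flow already set via bond 1)
b3 stroke at J2  (common-f at J2 fixed by 1)
b4 stroke at J2  (J2 flow already set via bond 1)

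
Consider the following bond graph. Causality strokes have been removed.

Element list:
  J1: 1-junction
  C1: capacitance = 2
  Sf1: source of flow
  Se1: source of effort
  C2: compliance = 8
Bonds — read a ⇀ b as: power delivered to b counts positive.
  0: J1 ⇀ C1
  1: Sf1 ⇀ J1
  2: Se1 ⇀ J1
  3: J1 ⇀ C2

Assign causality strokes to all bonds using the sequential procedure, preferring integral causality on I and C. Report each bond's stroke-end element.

b0 →J1
b1 →Sf1
b2 →J1
b3 →J1

#1 →Sf1  (Sf1 fixes flow; stroke at Sf1)
#2 →J1  (source Se1 imposes e)
#0 →J1  (J1 flow already set via bond 1)
#3 →J1  (1-jn J1 has f-setter on 1)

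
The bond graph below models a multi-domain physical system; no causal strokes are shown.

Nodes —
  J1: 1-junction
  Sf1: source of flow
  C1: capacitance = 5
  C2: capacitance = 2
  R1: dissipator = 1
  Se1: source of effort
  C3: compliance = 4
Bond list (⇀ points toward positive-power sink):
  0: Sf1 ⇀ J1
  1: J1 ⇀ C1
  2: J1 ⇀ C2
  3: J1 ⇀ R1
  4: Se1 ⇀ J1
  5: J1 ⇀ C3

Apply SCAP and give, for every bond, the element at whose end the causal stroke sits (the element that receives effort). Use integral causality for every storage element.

#0 |Sf1  (Sf1 fixes flow; stroke at Sf1)
#4 |J1  (Se1 fixes effort; stroke away)
#1 |J1  (1-jn J1 has f-setter on 0)
#2 |J1  (common-f at J1 fixed by 0)
#3 |J1  (J1 flow already set via bond 0)
#5 |J1  (common-f at J1 fixed by 0)

#0 |Sf1
#1 |J1
#2 |J1
#3 |J1
#4 |J1
#5 |J1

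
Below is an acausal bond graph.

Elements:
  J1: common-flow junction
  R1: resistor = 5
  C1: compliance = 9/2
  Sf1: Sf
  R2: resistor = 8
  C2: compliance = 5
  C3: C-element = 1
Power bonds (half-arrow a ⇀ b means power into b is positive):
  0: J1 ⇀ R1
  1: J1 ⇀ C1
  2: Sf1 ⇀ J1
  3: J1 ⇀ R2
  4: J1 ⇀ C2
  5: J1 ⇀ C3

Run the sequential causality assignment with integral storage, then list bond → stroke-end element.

bond 2 |Sf1  (source Sf1 imposes f)
bond 0 |J1  (J1 flow already set via bond 2)
bond 1 |J1  (J1 flow already set via bond 2)
bond 3 |J1  (J1 flow already set via bond 2)
bond 4 |J1  (1-jn J1 has f-setter on 2)
bond 5 |J1  (J1 flow already set via bond 2)

b0 |J1
b1 |J1
b2 |Sf1
b3 |J1
b4 |J1
b5 |J1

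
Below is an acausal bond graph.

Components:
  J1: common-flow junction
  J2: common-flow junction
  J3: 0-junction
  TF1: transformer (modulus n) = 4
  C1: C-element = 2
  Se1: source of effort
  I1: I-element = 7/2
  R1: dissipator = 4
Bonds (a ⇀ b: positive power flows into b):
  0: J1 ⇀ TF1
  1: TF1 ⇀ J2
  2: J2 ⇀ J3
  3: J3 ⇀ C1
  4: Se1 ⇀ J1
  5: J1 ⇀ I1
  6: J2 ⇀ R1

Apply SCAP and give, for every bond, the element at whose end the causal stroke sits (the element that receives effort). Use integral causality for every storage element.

β0 stroke→J1
β1 stroke→TF1
β2 stroke→J2
β3 stroke→J3
β4 stroke→J1
β5 stroke→I1
β6 stroke→J2

b4 |J1  (Se1 fixes effort; stroke away)
b3 |J3  (prefer integral on C1)
b2 |J2  (J3: bond 3 brought effort, rest push out)
b5 |I1  (I1: I, integral causality)
b0 |J1  (J1: bond 5 brought flow, rest push out)
b1 |TF1  (through TF1, causality passes straight; one stroke at TF1)
b6 |J2  (J2 flow already set via bond 1)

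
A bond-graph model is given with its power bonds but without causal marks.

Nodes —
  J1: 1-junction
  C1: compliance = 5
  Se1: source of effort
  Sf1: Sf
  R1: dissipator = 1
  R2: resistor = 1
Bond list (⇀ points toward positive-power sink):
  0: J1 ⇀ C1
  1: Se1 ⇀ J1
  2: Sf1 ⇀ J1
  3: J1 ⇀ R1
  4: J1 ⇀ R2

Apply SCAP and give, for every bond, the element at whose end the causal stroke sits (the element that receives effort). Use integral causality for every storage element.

#1 |J1  (Se1 fixes effort; stroke away)
#2 |Sf1  (Sf1: flow source, stroke at near end)
#0 |J1  (J1: bond 2 brought flow, rest push out)
#3 |J1  (J1 flow already set via bond 2)
#4 |J1  (J1: bond 2 brought flow, rest push out)

#0 →J1
#1 →J1
#2 →Sf1
#3 →J1
#4 →J1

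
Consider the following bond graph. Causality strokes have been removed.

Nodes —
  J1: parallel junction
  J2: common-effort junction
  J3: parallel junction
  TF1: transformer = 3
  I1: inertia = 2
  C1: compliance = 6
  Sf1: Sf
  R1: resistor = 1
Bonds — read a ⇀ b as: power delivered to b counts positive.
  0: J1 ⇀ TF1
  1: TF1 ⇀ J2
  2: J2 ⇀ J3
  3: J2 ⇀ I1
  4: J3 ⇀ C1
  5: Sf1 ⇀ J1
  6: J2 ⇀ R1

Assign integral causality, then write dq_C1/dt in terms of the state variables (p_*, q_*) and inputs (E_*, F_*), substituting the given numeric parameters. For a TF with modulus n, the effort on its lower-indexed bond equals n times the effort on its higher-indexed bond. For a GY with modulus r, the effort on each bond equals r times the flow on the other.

dq_C1/dt = 3*F_Sf1 - p_I1/2 - q_C1/6

#5 →Sf1  (Sf1 (Sf) sets flow on bond)
#0 →J1  (only one effort-in slot at J1)
#1 →TF1  (TF1: transformer flips bond 0)
#3 →I1  (I1: I, integral causality)
#4 →J3  (C1: C, integral causality)
#2 →J2  (common-e at J3 fixed by 4)
#6 →R1  (0-jn J2 has e-setter on 2)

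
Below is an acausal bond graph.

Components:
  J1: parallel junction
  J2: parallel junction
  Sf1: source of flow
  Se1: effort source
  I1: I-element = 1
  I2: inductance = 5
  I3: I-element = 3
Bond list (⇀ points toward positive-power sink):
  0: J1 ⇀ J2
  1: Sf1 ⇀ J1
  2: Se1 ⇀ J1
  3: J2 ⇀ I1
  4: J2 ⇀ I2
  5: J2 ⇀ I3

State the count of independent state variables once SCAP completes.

#1 stroke→Sf1  (source Sf1 imposes f)
#2 stroke→J1  (Se1 (Se) sets effort on bond)
#0 stroke→J2  (J1 effort already set via bond 2)
#3 stroke→I1  (0-jn J2 has e-setter on 0)
#4 stroke→I2  (0-jn J2 has e-setter on 0)
#5 stroke→I3  (J2 effort already set via bond 0)

3  (I1, I2, I3 all integral)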